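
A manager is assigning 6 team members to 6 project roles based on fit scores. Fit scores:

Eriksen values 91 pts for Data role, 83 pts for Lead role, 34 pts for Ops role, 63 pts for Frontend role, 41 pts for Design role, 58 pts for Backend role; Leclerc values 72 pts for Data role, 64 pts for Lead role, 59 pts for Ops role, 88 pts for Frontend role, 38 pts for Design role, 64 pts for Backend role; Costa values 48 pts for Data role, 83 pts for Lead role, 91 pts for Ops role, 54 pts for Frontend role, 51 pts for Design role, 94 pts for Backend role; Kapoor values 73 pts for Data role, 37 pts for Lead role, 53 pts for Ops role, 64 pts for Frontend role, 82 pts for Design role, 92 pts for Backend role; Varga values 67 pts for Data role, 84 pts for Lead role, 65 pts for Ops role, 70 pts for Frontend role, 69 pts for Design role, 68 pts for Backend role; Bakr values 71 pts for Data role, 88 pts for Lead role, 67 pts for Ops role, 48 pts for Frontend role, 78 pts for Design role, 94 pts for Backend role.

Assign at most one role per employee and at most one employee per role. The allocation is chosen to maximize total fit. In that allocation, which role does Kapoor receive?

Optimal: Eriksen→Data role (91 pts), Leclerc→Frontend role (88 pts), Costa→Ops role (91 pts), Kapoor→Design role (82 pts), Varga→Lead role (84 pts), Bakr→Backend role (94 pts) — total 91+88+91+82+84+94 = 530 pts.
Max-entry greedy (repeatedly take the single best remaining cell) gives 508 pts, worse by 22.
Swapping Bakr↔Varga (Bakr→Lead role 88 pts, Varga→Backend role 68 pts) loses 22.
No other one-to-one assignment exceeds 530 pts.
Kapoor's own top role is Backend role (92 pts), but forcing Kapoor→Backend role and reassigning the rest optimally gives only 524 pts — worse by 6.

Kapoor receives Design role.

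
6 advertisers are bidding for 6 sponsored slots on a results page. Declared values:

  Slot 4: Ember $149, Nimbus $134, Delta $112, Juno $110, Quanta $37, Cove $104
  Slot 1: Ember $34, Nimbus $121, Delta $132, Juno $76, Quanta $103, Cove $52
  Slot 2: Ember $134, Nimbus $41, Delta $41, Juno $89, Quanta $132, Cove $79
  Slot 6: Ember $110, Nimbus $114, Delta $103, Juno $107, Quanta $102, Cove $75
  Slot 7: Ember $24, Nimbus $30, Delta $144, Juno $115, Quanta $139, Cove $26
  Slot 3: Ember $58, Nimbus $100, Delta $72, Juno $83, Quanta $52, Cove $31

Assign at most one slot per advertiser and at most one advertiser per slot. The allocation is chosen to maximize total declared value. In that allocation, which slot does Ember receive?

Ember receives Slot 2.

Optimal: Ember→Slot 2 ($134), Nimbus→Slot 3 ($100), Delta→Slot 1 ($132), Juno→Slot 6 ($107), Quanta→Slot 7 ($139), Cove→Slot 4 ($104) — total 134+100+132+107+139+104 = $716.
Column-greedy (each slot in turn goes to its best remaining advertiser) gives $673, worse by 43.
Swapping Quanta↔Cove (Quanta→Slot 4 $37, Cove→Slot 7 $26) loses 180.
Ember's own top slot is Slot 4 ($149), but forcing Ember→Slot 4 and reassigning the rest optimally gives only $706 — worse by 10.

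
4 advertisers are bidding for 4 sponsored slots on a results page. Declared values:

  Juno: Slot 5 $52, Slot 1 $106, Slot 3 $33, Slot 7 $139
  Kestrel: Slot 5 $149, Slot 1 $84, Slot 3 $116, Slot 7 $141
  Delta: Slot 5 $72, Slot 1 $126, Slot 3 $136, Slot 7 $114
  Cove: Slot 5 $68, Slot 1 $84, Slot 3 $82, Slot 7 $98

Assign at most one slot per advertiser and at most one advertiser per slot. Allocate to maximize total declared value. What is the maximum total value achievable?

Maximum total: $508

Optimal: Juno→Slot 7 ($139), Kestrel→Slot 5 ($149), Delta→Slot 3 ($136), Cove→Slot 1 ($84) — total 139+149+136+84 = $508.
Column-greedy (each slot in turn goes to its best remaining advertiser) gives $496, worse by 12.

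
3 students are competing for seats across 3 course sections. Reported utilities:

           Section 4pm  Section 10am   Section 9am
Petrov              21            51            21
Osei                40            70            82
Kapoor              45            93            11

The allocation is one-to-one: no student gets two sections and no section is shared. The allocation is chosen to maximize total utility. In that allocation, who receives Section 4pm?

Treat this as an assignment problem: match each student to one section.
Optimal: Petrov→Section 4pm (21 points), Osei→Section 9am (82 points), Kapoor→Section 10am (93 points) — total 21+82+93 = 196 points.
Petrov's own top section is Section 10am (51 points), but forcing Petrov→Section 10am and reassigning the rest optimally gives only 178 points — worse by 18.

Petrov receives Section 4pm.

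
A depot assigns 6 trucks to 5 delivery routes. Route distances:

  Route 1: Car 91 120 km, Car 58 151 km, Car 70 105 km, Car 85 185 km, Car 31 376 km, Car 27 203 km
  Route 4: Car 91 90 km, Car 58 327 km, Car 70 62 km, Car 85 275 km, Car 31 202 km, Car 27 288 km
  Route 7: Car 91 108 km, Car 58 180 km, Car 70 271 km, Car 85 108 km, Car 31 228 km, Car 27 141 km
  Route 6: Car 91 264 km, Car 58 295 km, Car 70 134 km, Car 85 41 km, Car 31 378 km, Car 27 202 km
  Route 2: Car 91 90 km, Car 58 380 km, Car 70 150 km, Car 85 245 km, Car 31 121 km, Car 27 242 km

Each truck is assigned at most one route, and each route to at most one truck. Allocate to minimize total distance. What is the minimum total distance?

Minimum total: 483 km

Treat this as an assignment problem: match each truck to one route.
Optimal: Car 58→Route 1 (151 km), Car 70→Route 4 (62 km), Car 91→Route 7 (108 km), Car 85→Route 6 (41 km), Car 31→Route 2 (121 km) — total 151+62+108+41+121 = 483 km.
Column-greedy (each route in turn goes to its cheapest remaining truck) gives 626 km, worse by 143.
Swapping Car 85↔Car 70 (Car 85→Route 4 275 km, Car 70→Route 6 134 km) adds 306.
Checked against all permutations: 483 km is optimal.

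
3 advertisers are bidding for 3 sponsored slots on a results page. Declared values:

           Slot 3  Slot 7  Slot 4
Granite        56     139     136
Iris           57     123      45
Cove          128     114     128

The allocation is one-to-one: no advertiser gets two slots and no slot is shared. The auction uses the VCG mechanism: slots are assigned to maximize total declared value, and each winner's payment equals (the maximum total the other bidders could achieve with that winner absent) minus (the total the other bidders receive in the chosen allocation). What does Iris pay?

Iris pays $3.

Efficient allocation: Granite→Slot 4 ($136), Iris→Slot 7 ($123), Cove→Slot 3 ($128); total welfare W = $387.
Iris receives Slot 7 at value $123, so the others get W − 123 = $264.
Without Iris: best allocation of the remaining 2 bidders over all 3 slots is Granite→Slot 7 ($139), Cove→Slot 3 ($128), total $267.
VCG payment = (others' best without Iris) − (others' welfare with Iris) = 267 − 264 = $3.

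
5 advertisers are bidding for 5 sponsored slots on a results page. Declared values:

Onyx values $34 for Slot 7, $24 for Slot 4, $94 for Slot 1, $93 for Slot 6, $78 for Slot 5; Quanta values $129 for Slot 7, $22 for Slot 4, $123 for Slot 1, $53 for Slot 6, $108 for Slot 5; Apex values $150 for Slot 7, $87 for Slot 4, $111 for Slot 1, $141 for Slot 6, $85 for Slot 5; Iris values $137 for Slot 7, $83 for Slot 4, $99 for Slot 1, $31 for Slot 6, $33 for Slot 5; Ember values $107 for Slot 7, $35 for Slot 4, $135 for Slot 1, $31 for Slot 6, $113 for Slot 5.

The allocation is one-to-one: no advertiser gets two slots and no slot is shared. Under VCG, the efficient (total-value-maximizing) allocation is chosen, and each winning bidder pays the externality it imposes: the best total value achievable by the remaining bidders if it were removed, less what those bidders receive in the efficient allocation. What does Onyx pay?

Efficient allocation: Onyx→Slot 6 ($93), Quanta→Slot 5 ($108), Apex→Slot 7 ($150), Iris→Slot 4 ($83), Ember→Slot 1 ($135); total welfare W = $569.
Onyx receives Slot 6 at value $93, so the others get W − 93 = $476.
Without Onyx: best allocation of the remaining 4 bidders over all 5 slots is Quanta→Slot 5 ($108), Apex→Slot 6 ($141), Iris→Slot 7 ($137), Ember→Slot 1 ($135), total $521.
VCG payment = (others' best without Onyx) − (others' welfare with Onyx) = 521 − 476 = $45.

Onyx pays $45.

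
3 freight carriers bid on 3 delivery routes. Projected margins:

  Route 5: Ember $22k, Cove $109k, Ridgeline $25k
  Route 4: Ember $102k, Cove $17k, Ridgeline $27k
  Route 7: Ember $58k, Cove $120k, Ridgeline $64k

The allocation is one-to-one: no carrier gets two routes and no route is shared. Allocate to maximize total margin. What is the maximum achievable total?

Maximum total: $275k

Optimal: Ember→Route 4 ($102k), Cove→Route 5 ($109k), Ridgeline→Route 7 ($64k) — total 102+109+64 = $275k.
Max-entry greedy (repeatedly take the single best remaining cell) gives $247k, worse by 28.
Next-best assignment: Ember→Route 4, Cove→Route 7, Ridgeline→Route 5 = $247k.
Checked against all permutations: $275k is optimal.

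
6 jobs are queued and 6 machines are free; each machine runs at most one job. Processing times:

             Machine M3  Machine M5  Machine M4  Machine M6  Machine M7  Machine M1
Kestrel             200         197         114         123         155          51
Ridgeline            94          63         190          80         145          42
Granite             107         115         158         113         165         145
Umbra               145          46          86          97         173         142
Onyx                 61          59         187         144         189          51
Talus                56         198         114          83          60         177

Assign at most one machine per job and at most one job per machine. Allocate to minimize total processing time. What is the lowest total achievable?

Optimal: Kestrel→Machine M1 (51 min), Ridgeline→Machine M5 (63 min), Granite→Machine M6 (113 min), Umbra→Machine M4 (86 min), Onyx→Machine M3 (61 min), Talus→Machine M7 (60 min) — total 51+63+113+86+61+60 = 434 min.
Row-greedy (each job in turn takes its cheapest remaining machine) gives 511 min, worse by 77.
Next-best assignment: Kestrel→Machine M4, Ridgeline→Machine M1, Granite→Machine M6, Umbra→Machine M5, Onyx→Machine M3, Talus→Machine M7 = 436 min.

Minimum total: 434 min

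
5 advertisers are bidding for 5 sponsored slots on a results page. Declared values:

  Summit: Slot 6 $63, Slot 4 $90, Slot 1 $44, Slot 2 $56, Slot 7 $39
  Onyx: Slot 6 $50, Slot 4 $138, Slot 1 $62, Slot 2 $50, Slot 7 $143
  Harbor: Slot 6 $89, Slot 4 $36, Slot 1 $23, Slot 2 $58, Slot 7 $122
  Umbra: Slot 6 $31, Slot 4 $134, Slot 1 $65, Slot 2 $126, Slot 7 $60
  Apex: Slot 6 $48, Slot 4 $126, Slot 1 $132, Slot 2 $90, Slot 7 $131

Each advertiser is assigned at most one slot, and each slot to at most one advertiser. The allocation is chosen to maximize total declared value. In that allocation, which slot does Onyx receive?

This is the linear assignment problem.
Optimal: Summit→Slot 6 ($63), Onyx→Slot 4 ($138), Harbor→Slot 7 ($122), Umbra→Slot 2 ($126), Apex→Slot 1 ($132) — total 63+138+122+126+132 = $581.
Column-greedy (each slot in turn goes to its best remaining advertiser) gives $524, worse by 57.
Next-best assignment: Summit→Slot 4, Onyx→Slot 7, Harbor→Slot 6, Umbra→Slot 2, Apex→Slot 1 = $580.
Checked against all permutations: $581 is optimal.
Onyx's own top slot is Slot 7 ($143), but forcing Onyx→Slot 7 and reassigning the rest optimally gives only $580 — worse by 1.

Onyx receives Slot 4.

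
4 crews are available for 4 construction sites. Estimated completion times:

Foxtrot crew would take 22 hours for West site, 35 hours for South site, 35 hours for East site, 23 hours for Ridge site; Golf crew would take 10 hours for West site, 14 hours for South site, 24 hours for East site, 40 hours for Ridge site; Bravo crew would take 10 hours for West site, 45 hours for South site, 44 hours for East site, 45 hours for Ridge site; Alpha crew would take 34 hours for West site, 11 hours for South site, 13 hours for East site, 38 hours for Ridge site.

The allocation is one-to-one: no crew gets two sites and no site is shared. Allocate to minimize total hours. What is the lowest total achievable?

Optimal: Foxtrot crew→Ridge site (23 hours), Golf crew→South site (14 hours), Bravo crew→West site (10 hours), Alpha crew→East site (13 hours) — total 23+14+10+13 = 60 hours.
Column-greedy (each site in turn goes to its cheapest remaining crew) gives 101 hours, worse by 41.
Next-best assignment: Foxtrot crew→Ridge site, Golf crew→East site, Bravo crew→West site, Alpha crew→South site = 68 hours.
Swapping Golf crew↔Bravo crew (Golf crew→West site 10 hours, Bravo crew→South site 45 hours) adds 31.
No other one-to-one assignment undercuts 60 hours.

Min total: 60 hours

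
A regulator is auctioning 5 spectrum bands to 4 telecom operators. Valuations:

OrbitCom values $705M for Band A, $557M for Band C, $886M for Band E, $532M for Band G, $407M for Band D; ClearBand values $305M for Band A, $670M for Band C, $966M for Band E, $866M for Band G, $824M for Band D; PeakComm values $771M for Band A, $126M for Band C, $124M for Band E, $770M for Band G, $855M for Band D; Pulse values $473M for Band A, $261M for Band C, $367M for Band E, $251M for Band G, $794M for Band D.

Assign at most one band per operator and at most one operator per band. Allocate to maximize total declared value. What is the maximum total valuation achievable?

Maximum total: $3317M

Optimal: OrbitCom→Band E ($886M), ClearBand→Band G ($866M), PeakComm→Band A ($771M), Pulse→Band D ($794M) — total 886+866+771+794 = $3317M.
Column-greedy (each band in turn goes to its best remaining operator) gives $2578M, worse by 739.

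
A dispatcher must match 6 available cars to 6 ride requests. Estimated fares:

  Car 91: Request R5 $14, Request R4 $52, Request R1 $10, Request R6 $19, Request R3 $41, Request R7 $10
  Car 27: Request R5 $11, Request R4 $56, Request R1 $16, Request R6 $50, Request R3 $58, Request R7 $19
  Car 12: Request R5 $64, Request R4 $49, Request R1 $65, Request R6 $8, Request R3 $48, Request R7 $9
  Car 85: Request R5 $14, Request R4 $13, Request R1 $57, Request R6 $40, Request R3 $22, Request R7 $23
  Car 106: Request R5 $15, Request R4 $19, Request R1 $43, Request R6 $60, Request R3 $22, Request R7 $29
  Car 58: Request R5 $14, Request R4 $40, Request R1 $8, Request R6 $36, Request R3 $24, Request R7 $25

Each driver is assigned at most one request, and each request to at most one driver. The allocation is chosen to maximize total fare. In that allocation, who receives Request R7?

Car 58 receives Request R7.

Optimal: Car 91→Request R4 ($52), Car 27→Request R3 ($58), Car 12→Request R5 ($64), Car 85→Request R1 ($57), Car 106→Request R6 ($60), Car 58→Request R7 ($25) — total 52+58+64+57+60+25 = $316.
Max-entry greedy (repeatedly take the single best remaining cell) gives $274, worse by 42.
No other one-to-one assignment exceeds $316.
Car 58's own top request is Request R4 ($40), but forcing Car 58→Request R4 and reassigning the rest optimally gives only $289 — worse by 27.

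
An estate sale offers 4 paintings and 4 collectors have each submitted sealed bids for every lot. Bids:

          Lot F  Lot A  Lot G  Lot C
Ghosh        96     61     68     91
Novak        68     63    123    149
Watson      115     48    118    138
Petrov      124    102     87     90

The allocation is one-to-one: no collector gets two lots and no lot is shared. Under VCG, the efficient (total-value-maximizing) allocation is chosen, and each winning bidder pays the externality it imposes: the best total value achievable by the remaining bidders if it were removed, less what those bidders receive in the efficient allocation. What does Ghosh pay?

Efficient allocation: Ghosh→Lot F ($96), Novak→Lot C ($149), Watson→Lot G ($118), Petrov→Lot A ($102); total welfare W = $465.
Ghosh receives Lot F at value $96, so the others get W − 96 = $369.
Without Ghosh: best allocation of the remaining 3 bidders over all 4 lots is Novak→Lot C ($149), Watson→Lot G ($118), Petrov→Lot F ($124), total $391.
VCG payment = (others' best without Ghosh) − (others' welfare with Ghosh) = 391 − 369 = $22.

Ghosh pays $22.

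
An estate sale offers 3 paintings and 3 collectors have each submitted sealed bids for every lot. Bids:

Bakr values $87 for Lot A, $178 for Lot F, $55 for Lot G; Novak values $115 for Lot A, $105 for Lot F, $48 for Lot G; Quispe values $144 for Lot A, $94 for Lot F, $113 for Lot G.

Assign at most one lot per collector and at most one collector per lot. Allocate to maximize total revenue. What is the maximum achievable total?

Optimal: Bakr→Lot F ($178), Novak→Lot A ($115), Quispe→Lot G ($113) — total 178+115+113 = $406.
Column-greedy (each lot in turn goes to its best remaining collector) gives $370, worse by 36.
Swapping Quispe↔Bakr (Quispe→Lot F $94, Bakr→Lot G $55) loses 142.
No other one-to-one assignment exceeds $406.

Maximum total: $406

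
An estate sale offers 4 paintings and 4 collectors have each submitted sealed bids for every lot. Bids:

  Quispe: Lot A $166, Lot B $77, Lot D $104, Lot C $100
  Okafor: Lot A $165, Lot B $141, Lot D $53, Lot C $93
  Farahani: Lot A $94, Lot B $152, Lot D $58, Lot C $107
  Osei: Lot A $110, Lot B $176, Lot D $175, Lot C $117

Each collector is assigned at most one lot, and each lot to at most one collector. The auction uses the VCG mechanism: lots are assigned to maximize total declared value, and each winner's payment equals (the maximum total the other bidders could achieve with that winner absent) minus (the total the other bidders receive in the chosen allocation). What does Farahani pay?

Farahani pays $42.

Efficient allocation: Quispe→Lot C ($100), Okafor→Lot A ($165), Farahani→Lot B ($152), Osei→Lot D ($175); total welfare W = $592.
Farahani receives Lot B at value $152, so the others get W − 152 = $440.
Without Farahani: best allocation of the remaining 3 bidders over all 4 lots is Quispe→Lot A ($166), Okafor→Lot B ($141), Osei→Lot D ($175), total $482.
VCG payment = (others' best without Farahani) − (others' welfare with Farahani) = 482 − 440 = $42.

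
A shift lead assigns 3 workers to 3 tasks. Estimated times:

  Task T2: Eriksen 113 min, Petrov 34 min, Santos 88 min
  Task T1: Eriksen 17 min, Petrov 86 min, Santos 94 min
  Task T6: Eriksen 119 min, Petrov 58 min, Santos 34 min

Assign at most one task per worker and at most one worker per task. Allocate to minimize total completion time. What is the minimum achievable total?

Min total: 85 min

Optimal: Eriksen→Task T1 (17 min), Petrov→Task T2 (34 min), Santos→Task T6 (34 min) — total 17+34+34 = 85 min.
Swapping Santos↔Petrov (Santos→Task T2 88 min, Petrov→Task T6 58 min) adds 78.
Checked against all permutations: 85 min is optimal.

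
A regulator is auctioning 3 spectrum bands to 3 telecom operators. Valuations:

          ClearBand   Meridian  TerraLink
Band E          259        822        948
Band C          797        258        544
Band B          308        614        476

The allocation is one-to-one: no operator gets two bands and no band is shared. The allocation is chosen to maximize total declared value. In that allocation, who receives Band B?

Optimal: ClearBand→Band C ($797M), Meridian→Band B ($614M), TerraLink→Band E ($948M) — total 797+614+948 = $2359M.
Swapping Meridian↔ClearBand (Meridian→Band C $258M, ClearBand→Band B $308M) loses 845.
Checked against all permutations: $2359M is optimal.
Meridian's own top band is Band E ($822M), but forcing Meridian→Band E and reassigning the rest optimally gives only $2095M — worse by 264.

Meridian receives Band B.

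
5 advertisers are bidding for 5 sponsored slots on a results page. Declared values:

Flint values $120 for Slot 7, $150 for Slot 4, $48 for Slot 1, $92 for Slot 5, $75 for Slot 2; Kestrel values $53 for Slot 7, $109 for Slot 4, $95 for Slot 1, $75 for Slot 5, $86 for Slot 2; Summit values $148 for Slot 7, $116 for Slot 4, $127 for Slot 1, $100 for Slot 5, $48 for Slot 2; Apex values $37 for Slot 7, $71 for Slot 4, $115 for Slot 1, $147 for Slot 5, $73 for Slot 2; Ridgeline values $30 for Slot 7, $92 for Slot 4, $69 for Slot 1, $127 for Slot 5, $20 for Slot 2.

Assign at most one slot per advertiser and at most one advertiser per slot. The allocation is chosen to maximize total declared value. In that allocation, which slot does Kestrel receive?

This is the linear assignment problem.
Optimal: Flint→Slot 4 ($150), Kestrel→Slot 2 ($86), Summit→Slot 7 ($148), Apex→Slot 1 ($115), Ridgeline→Slot 5 ($127) — total 150+86+148+115+127 = $626.
Row-greedy (each advertiser in turn takes its best remaining slot) gives $560, worse by 66.
Next-best assignment: Flint→Slot 4, Kestrel→Slot 2, Summit→Slot 7, Apex→Slot 5, Ridgeline→Slot 1 = $600.
Swapping Ridgeline↔Apex (Ridgeline→Slot 1 $69, Apex→Slot 5 $147) loses 26.
Kestrel's own top slot is Slot 4 ($109), but forcing Kestrel→Slot 4 and reassigning the rest optimally gives only $574 — worse by 52.

Kestrel receives Slot 2.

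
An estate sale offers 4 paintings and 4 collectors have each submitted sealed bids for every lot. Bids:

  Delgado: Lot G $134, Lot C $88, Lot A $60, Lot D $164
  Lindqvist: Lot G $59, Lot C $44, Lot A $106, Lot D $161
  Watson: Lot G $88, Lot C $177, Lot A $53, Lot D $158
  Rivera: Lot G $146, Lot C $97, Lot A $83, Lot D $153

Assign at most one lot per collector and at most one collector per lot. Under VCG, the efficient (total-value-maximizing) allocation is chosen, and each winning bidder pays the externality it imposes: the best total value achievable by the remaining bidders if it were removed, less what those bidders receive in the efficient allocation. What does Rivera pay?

Rivera pays $25.

Efficient allocation: Delgado→Lot D ($164), Lindqvist→Lot A ($106), Watson→Lot C ($177), Rivera→Lot G ($146); total welfare W = $593.
Rivera receives Lot G at value $146, so the others get W − 146 = $447.
Without Rivera: best allocation of the remaining 3 bidders over all 4 lots is Delgado→Lot G ($134), Lindqvist→Lot D ($161), Watson→Lot C ($177), total $472.
VCG payment = (others' best without Rivera) − (others' welfare with Rivera) = 472 − 447 = $25.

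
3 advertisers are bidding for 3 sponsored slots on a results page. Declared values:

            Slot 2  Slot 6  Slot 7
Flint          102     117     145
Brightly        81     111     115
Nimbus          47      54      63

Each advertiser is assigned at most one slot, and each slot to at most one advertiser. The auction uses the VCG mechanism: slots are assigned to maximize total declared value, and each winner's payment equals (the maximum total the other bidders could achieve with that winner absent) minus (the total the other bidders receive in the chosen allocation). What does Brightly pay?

Brightly pays $7.

Efficient allocation: Flint→Slot 7 ($145), Brightly→Slot 6 ($111), Nimbus→Slot 2 ($47); total welfare W = $303.
Brightly receives Slot 6 at value $111, so the others get W − 111 = $192.
Without Brightly: best allocation of the remaining 2 bidders over all 3 slots is Flint→Slot 7 ($145), Nimbus→Slot 6 ($54), total $199.
VCG payment = (others' best without Brightly) − (others' welfare with Brightly) = 199 − 192 = $7.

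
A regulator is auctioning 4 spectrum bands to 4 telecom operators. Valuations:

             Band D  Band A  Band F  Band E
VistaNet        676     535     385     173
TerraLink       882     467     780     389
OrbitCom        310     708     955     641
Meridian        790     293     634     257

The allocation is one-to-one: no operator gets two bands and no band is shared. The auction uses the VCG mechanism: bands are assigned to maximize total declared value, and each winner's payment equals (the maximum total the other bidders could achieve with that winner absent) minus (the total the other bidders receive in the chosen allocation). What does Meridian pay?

Efficient allocation: VistaNet→Band A ($535M), TerraLink→Band F ($780M), OrbitCom→Band E ($641M), Meridian→Band D ($790M); total welfare W = $2746M.
Meridian receives Band D at value $790M, so the others get W − 790 = $1956M.
Without Meridian: best allocation of the remaining 3 bidders over all 4 bands is VistaNet→Band A ($535M), TerraLink→Band D ($882M), OrbitCom→Band F ($955M), total $2372M.
VCG payment = (others' best without Meridian) − (others' welfare with Meridian) = 2372 − 1956 = $416M.

Meridian pays $416M.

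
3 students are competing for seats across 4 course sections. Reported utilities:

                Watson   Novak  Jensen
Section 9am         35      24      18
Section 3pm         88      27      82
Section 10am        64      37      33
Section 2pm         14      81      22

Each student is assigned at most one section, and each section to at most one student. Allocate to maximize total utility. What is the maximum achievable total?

This is the linear assignment problem.
Optimal: Watson→Section 10am (64 points), Novak→Section 2pm (81 points), Jensen→Section 3pm (82 points) — total 64+81+82 = 227 points.
Row-greedy (each student in turn takes its best remaining section) gives 202 points, worse by 25.
Next-best assignment: Watson→Section 3pm, Novak→Section 2pm, Jensen→Section 10am = 202 points.

Maximum total: 227 points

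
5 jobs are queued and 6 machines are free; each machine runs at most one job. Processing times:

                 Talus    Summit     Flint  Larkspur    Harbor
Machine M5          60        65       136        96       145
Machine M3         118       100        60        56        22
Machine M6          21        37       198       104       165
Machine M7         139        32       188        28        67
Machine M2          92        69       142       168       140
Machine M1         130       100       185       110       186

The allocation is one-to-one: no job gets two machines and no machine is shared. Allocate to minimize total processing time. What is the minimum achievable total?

Optimal: Talus→Machine M6 (21 min), Summit→Machine M2 (69 min), Flint→Machine M5 (136 min), Larkspur→Machine M7 (28 min), Harbor→Machine M3 (22 min) — total 21+69+136+28+22 = 276 min.
Row-greedy (each job in turn takes its cheapest remaining machine) gives 349 min, worse by 73.
Next-best assignment: Talus→Machine M6, Summit→Machine M5, Flint→Machine M2, Larkspur→Machine M7, Harbor→Machine M3 = 278 min.
No other one-to-one assignment undercuts 276 min.

Minimum total: 276 min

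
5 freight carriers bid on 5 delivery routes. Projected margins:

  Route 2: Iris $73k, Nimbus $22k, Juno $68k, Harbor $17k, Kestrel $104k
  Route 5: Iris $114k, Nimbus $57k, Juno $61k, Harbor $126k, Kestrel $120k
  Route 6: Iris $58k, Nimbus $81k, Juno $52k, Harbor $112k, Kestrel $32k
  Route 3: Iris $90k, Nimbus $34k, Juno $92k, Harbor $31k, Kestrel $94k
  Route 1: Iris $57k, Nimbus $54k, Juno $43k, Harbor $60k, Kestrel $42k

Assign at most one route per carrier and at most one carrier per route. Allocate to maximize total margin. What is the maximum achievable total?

Maximum total: $476k

Treat this as an assignment problem: match each carrier to one route.
Optimal: Iris→Route 5 ($114k), Nimbus→Route 1 ($54k), Juno→Route 3 ($92k), Harbor→Route 6 ($112k), Kestrel→Route 2 ($104k) — total 114+54+92+112+104 = $476k.
Max-entry greedy (repeatedly take the single best remaining cell) gives $460k, worse by 16.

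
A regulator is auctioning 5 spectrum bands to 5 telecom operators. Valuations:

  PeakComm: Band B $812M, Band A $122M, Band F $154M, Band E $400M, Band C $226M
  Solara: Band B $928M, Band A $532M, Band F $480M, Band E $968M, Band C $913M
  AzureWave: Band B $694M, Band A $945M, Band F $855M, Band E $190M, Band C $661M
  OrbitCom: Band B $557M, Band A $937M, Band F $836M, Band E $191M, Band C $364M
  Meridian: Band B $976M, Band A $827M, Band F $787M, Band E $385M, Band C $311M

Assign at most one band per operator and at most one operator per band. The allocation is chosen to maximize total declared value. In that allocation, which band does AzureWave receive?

Optimal: PeakComm→Band B ($812M), Solara→Band E ($968M), AzureWave→Band C ($661M), OrbitCom→Band A ($937M), Meridian→Band F ($787M) — total 812+968+661+937+787 = $4165M.
Every other assignment is strictly worse.
AzureWave's own top band is Band A ($945M), but forcing AzureWave→Band A and reassigning the rest optimally gives only $4070M — worse by 95.

AzureWave receives Band C.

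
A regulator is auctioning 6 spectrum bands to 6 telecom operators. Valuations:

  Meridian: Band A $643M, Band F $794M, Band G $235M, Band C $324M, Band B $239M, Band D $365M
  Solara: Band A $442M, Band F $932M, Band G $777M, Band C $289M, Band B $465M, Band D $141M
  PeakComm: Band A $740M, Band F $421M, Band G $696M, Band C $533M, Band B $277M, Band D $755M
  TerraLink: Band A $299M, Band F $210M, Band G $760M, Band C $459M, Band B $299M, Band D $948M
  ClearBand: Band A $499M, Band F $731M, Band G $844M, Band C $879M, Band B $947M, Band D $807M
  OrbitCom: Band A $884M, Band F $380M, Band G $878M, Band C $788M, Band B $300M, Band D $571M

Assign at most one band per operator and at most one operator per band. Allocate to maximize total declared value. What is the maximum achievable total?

Max total: $4994M

Optimal: Meridian→Band F ($794M), Solara→Band G ($777M), PeakComm→Band A ($740M), TerraLink→Band D ($948M), ClearBand→Band B ($947M), OrbitCom→Band C ($788M) — total 794+777+740+948+947+788 = $4994M.
Column-greedy (each band in turn goes to its best remaining operator) gives $3857M, worse by 1137.
Next-best assignment: Meridian→Band A, Solara→Band F, PeakComm→Band G, TerraLink→Band D, ClearBand→Band B, OrbitCom→Band C = $4954M.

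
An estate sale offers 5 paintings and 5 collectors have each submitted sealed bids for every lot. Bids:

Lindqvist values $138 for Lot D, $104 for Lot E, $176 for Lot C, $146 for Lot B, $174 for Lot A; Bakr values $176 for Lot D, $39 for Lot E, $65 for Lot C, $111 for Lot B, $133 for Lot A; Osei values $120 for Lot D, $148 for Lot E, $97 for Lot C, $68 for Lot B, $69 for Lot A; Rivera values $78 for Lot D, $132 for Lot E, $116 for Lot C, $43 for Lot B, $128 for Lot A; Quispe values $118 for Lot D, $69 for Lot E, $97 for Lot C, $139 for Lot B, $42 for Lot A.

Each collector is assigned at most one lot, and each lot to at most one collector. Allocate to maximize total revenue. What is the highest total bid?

Maximum total: $767

Optimal: Lindqvist→Lot C ($176), Bakr→Lot D ($176), Osei→Lot E ($148), Rivera→Lot A ($128), Quispe→Lot B ($139) — total 176+176+148+128+139 = $767.
Next-best assignment: Lindqvist→Lot A, Bakr→Lot D, Osei→Lot E, Rivera→Lot C, Quispe→Lot B = $753.
No other one-to-one assignment exceeds $767.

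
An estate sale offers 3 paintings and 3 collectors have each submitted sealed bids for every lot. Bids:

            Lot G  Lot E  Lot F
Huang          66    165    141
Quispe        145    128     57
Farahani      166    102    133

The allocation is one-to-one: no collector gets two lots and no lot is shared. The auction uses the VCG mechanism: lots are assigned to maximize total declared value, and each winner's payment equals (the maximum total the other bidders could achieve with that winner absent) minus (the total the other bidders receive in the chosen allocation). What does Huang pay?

Efficient allocation: Huang→Lot E ($165), Quispe→Lot G ($145), Farahani→Lot F ($133); total welfare W = $443.
Huang receives Lot E at value $165, so the others get W − 165 = $278.
Without Huang: best allocation of the remaining 2 bidders over all 3 lots is Quispe→Lot E ($128), Farahani→Lot G ($166), total $294.
VCG payment = (others' best without Huang) − (others' welfare with Huang) = 294 − 278 = $16.

Huang pays $16.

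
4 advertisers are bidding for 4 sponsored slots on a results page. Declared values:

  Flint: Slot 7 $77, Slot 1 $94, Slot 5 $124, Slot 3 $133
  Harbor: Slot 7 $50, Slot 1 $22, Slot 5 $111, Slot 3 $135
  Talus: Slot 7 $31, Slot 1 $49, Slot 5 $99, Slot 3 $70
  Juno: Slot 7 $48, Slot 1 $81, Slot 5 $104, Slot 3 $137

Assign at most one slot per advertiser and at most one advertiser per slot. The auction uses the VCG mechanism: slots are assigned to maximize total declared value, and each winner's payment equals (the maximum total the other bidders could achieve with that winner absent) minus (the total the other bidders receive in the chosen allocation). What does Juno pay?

Juno pays $17.

Efficient allocation: Flint→Slot 7 ($77), Harbor→Slot 3 ($135), Talus→Slot 5 ($99), Juno→Slot 1 ($81); total welfare W = $392.
Juno receives Slot 1 at value $81, so the others get W − 81 = $311.
Without Juno: best allocation of the remaining 3 bidders over all 4 slots is Flint→Slot 1 ($94), Harbor→Slot 3 ($135), Talus→Slot 5 ($99), total $328.
VCG payment = (others' best without Juno) − (others' welfare with Juno) = 328 − 311 = $17.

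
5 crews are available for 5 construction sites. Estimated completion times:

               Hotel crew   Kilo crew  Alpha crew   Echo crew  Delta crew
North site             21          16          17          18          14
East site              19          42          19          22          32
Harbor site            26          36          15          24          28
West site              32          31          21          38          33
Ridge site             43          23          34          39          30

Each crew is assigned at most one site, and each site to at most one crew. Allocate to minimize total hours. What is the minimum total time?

Min total: 101 hours

Optimal: Hotel crew→East site (19 hours), Kilo crew→Ridge site (23 hours), Alpha crew→West site (21 hours), Echo crew→Harbor site (24 hours), Delta crew→North site (14 hours) — total 19+23+21+24+14 = 101 hours.
Min-entry greedy (repeatedly take the single cheapest remaining cell) gives 109 hours, worse by 8.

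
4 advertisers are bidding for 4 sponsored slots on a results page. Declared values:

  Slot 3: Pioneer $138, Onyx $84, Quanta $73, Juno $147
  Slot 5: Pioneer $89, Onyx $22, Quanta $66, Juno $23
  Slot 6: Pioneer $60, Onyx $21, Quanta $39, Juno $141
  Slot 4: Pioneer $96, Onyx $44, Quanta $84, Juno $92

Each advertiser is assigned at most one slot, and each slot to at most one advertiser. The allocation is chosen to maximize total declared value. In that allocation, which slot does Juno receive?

Treat this as an assignment problem: match each advertiser to one slot.
Optimal: Pioneer→Slot 5 ($89), Onyx→Slot 3 ($84), Quanta→Slot 4 ($84), Juno→Slot 6 ($141) — total 89+84+84+141 = $398.
Max-entry greedy (repeatedly take the single best remaining cell) gives $330, worse by 68.
Swapping Pioneer↔Onyx (Pioneer→Slot 3 $138, Onyx→Slot 5 $22) loses 13.
Every other assignment is strictly worse.
Juno's own top slot is Slot 3 ($147), but forcing Juno→Slot 3 and reassigning the rest optimally gives only $341 — worse by 57.

Juno receives Slot 6.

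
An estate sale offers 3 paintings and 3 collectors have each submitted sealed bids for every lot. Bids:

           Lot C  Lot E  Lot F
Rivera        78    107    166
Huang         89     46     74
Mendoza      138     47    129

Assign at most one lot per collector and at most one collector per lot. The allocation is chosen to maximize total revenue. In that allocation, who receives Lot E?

Huang receives Lot E.

Optimal: Rivera→Lot F ($166), Huang→Lot E ($46), Mendoza→Lot C ($138) — total 166+46+138 = $350.
Column-greedy (each lot in turn goes to its best remaining collector) gives $319, worse by 31.
Checked against all permutations: $350 is optimal.
Huang's own top lot is Lot C ($89), but forcing Huang→Lot C and reassigning the rest optimally gives only $325 — worse by 25.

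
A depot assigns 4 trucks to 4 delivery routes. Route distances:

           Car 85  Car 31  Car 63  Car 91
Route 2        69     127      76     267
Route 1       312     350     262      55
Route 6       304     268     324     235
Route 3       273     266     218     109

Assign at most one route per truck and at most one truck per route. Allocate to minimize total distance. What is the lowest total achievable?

Minimum total: 610 km

This is a one-to-one assignment (minimum-cost bipartite matching).
Optimal: Car 85→Route 2 (69 km), Car 31→Route 6 (268 km), Car 63→Route 3 (218 km), Car 91→Route 1 (55 km) — total 69+268+218+55 = 610 km.
Row-greedy (each truck in turn takes its cheapest remaining route) gives 832 km, worse by 222.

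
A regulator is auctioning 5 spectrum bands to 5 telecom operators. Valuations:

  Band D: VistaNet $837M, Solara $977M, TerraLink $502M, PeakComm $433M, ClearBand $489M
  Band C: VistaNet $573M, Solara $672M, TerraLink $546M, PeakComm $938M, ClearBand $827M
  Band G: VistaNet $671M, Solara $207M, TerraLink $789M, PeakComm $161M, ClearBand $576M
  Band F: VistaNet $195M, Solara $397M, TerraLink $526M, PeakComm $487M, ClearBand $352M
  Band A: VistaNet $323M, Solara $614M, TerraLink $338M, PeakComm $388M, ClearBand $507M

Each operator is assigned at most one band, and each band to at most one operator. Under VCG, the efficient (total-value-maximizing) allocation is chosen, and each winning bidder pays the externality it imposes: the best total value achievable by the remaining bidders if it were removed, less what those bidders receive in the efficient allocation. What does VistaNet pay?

Efficient allocation: VistaNet→Band G ($671M), Solara→Band D ($977M), TerraLink→Band F ($526M), PeakComm→Band C ($938M), ClearBand→Band A ($507M); total welfare W = $3619M.
VistaNet receives Band G at value $671M, so the others get W − 671 = $2948M.
Without VistaNet: best allocation of the remaining 4 bidders over all 5 bands is Solara→Band D ($977M), TerraLink→Band G ($789M), PeakComm→Band C ($938M), ClearBand→Band A ($507M), total $3211M.
VCG payment = (others' best without VistaNet) − (others' welfare with VistaNet) = 3211 − 2948 = $263M.

VistaNet pays $263M.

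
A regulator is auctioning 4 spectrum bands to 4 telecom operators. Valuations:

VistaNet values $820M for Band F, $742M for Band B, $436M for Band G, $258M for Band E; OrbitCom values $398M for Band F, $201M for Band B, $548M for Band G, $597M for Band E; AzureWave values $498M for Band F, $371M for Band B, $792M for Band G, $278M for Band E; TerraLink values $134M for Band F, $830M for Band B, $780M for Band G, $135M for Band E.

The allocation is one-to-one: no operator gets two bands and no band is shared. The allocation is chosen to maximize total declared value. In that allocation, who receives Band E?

This is the linear assignment problem.
Optimal: VistaNet→Band F ($820M), OrbitCom→Band E ($597M), AzureWave→Band G ($792M), TerraLink→Band B ($830M) — total 820+597+792+830 = $3039M.
Swapping OrbitCom↔AzureWave (OrbitCom→Band G $548M, AzureWave→Band E $278M) loses 563.

OrbitCom receives Band E.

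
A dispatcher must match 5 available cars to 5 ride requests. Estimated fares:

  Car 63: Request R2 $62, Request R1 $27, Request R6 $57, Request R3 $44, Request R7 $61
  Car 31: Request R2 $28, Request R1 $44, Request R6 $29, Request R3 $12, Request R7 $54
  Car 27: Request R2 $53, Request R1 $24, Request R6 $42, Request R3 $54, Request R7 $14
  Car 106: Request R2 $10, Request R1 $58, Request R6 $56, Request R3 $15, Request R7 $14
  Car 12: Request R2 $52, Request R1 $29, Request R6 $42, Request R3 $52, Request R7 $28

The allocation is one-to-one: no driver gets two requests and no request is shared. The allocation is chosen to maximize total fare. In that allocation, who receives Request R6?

Optimal: Car 63→Request R6 ($57), Car 31→Request R7 ($54), Car 27→Request R3 ($54), Car 106→Request R1 ($58), Car 12→Request R2 ($52) — total 57+54+54+58+52 = $275.
Row-greedy (each driver in turn takes its best remaining request) gives $270, worse by 5.
Next-best assignment: Car 63→Request R6, Car 31→Request R7, Car 27→Request R2, Car 106→Request R1, Car 12→Request R3 = $274.
Every other assignment is strictly worse.
Car 63's own top request is Request R2 ($62), but forcing Car 63→Request R2 and reassigning the rest optimally gives only $270 — worse by 5.

Car 63 receives Request R6.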